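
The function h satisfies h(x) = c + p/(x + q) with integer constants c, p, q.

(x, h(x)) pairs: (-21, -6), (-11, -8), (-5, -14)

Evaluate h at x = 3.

(h(x) − c)(x + q) = p for each data point; the three points give a linear system in c and q, then p follows.
Solving: c = -4, q = 1, p = 40, so h(x) = -4 + 40/(x + 1).
Then h(3) = -4 + 40/4 = 6.

6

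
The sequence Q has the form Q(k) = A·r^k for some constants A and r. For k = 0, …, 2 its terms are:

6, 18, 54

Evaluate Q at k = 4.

486

Consecutive ratio: 18/6 = 3, and 54/18 = 3, so r = 3.
Then A·3^0 = 6 gives A = 6, and Q(k) = 6·3^k.
Q(4) = 6·3^4 = 486.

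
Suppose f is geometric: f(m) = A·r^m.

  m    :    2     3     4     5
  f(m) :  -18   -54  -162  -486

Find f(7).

Consecutive ratio: -54/(-18) = 3, and -162/(-54) = 3, so r = 3.
Then A·3^2 = -18 gives A = -2, and f(m) = -2·3^m.
f(7) = -2·3^7 = -4374.

-4374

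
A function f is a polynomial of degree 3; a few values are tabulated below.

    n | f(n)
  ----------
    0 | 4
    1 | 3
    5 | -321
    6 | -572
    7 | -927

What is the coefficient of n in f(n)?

0

Write f(n) = an³ + bn² + cn + d; the 5 given values yield a linear system in the 4 coefficients.
Solving, f(n) = -3n³ + 2n² + 4.
The coefficient of n is 0.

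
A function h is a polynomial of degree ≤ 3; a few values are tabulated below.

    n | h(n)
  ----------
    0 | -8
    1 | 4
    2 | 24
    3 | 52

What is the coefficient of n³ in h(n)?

0

First differences: 12, 20, 28. Second differences: 8, 8.
Level-2 differences are constant, so h has degree 2.
Fitting a degree-2 polynomial gives h(n) = 4n² + 8n - 8.
The coefficient of n³ is 0.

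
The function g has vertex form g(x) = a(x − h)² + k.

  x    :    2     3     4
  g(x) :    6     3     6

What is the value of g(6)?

30

First differences -3, 3; second difference 6 = 2a, so a = 3.
Expanding, the x-coefficient is −2ah = -6h; matching it to the data gives h = 3, and then k = 3.
So g(x) = 3(x − 3)² + 3.
g(6) = 3·3² + 3 = 30.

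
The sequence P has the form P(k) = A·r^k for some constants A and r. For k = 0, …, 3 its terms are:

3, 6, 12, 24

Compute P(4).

48

Consecutive ratio: 6/3 = 2, and 12/6 = 2, so r = 2.
Then A·2^0 = 3 gives A = 3, and P(k) = 3·2^k.
P(4) = 3·2^4 = 48.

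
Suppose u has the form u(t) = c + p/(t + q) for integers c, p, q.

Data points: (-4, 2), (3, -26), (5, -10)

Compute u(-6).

1

(u(t) − c)(t + q) = p for each data point; the three points give a linear system in c and q, then p follows.
Solving: c = -2, q = -2, p = -24, so u(t) = -2 − 24/(t − 2).
Then u(-6) = -2 − 24/(-8) = 1.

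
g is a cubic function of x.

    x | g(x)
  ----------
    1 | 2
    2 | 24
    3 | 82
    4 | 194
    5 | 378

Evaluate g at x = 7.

First differences: 22, 58, 112, 184. Second differences: 36, 54, 72. Third differences: 18, 18.
Level-3 differences are constant, so g has degree 3.
Fitting a degree-3 polynomial gives g(x) = 3x³ + x - 2.
Then g(7) = 1034.

1034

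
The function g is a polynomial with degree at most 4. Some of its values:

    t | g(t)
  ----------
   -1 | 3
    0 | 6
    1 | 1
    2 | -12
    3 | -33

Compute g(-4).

First differences: 3, -5, -13, -21. Second differences: -8, -8, -8.
Level-2 differences are constant, so g has degree 2.
Fitting a degree-2 polynomial gives g(t) = -4t² - t + 6.
Then g(-4) = -54.

-54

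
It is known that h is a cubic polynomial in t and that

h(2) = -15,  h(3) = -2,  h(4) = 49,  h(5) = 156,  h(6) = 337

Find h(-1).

-6

First differences: 13, 51, 107, 181. Second differences: 38, 56, 74. Third differences: 18, 18.
Level-3 differences are constant, so h has degree 3.
Fitting a degree-3 polynomial gives h(t) = 3t³ - 8t² - 4t + 1.
Then h(-1) = -6.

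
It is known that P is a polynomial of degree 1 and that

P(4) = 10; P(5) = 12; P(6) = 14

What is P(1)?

4

First differences: 2, 2.
Level-1 differences are constant, so P has degree 1.
Fitting a degree-1 polynomial gives P(n) = 2n + 2.
Then P(1) = 4.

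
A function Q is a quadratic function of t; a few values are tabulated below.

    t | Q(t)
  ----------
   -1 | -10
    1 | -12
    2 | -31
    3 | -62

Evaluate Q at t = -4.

Write Q(t) = at² + bt + c; the 4 given values yield a linear system in the 3 coefficients.
Solving, Q(t) = -6t² - t - 5.
Then Q(-4) = -97.

-97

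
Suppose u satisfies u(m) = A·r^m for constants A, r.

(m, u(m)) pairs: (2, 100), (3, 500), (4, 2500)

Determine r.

Consecutive ratio: 500/100 = 5, and 2500/500 = 5, so r = 5.
Then A·5^2 = 100 gives A = 4, and u(m) = 4·5^m.

5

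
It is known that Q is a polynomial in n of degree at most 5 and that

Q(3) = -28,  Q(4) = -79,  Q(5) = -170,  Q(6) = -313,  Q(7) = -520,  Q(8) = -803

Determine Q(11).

Write Q(n) = an^5 + bn^4 + cn³ + dn² + en + p; the 6 given values yield a linear system in the 6 coefficients.
Solving, the top 2 coefficients vanish, and Q(n) = -2n³ + 4n² - 5n + 5.
Then Q(11) = -2228.

-2228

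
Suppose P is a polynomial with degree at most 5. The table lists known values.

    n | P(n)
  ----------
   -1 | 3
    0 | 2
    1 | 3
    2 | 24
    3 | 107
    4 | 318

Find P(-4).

198

First differences: -1, 1, 21, 83, 211. Second differences: 2, 20, 62, 128. Third differences: 18, 42, 66. Fourth differences: 24, 24.
Level-4 differences are constant, so P has degree 4.
Fitting a degree-4 polynomial gives P(n) = n^4 + n³ - n + 2.
Then P(-4) = 198.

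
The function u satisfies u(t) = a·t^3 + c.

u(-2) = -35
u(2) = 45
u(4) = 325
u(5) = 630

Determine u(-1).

0

From u(-2) = -35 and u(2) = 45: -8a + c = -35 and 8a + c = 45.
Subtracting: 16a = 80, so a = 5; then c = -35 − 5·(-8) = 5.
So u(t) = 5t³ + 5, and u(-1) = 0.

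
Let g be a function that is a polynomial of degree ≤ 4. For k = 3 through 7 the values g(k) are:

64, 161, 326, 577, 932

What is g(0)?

Write g(k) = ak^4 + bk³ + ck² + dk + e; the 5 given values yield a linear system in the 5 coefficients.
Solving, the leading coefficient vanishes, and g(k) = 3k³ - 2k² + 1.
The constant term is g(0) = 1.

1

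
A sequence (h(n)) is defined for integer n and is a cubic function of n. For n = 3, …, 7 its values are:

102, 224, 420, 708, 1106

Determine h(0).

Write h(n) = an³ + bn² + cn + d; the 5 given values yield a linear system in the 4 coefficients.
Solving, h(n) = 3n³ + n² + 4n.
Then h(0) = 0.

0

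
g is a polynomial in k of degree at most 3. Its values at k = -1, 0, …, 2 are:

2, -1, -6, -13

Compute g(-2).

3

First differences: -3, -5, -7. Second differences: -2, -2.
Level-2 differences are constant, so g has degree 2.
Fitting a degree-2 polynomial gives g(k) = -k² - 4k - 1.
Then g(-2) = 3.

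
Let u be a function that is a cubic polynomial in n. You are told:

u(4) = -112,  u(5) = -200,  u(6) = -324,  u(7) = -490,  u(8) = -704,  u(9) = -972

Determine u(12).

Write u(n) = an³ + bn² + cn + d; the 6 given values yield a linear system in the 4 coefficients.
Solving, u(n) = -n³ - 3n².
Then u(12) = -2160.

-2160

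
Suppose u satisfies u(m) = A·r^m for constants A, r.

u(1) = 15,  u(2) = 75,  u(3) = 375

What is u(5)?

9375

Consecutive ratio: 75/15 = 5, and 375/75 = 5, so r = 5.
Then A·5^1 = 15 gives A = 3, and u(m) = 3·5^m.
u(5) = 3·5^5 = 9375.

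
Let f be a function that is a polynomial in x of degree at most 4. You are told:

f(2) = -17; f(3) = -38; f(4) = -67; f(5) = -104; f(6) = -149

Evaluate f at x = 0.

1

Write f(x) = ax^4 + bx³ + cx² + dx + e; the 5 given values yield a linear system in the 5 coefficients.
Solving, the top 2 coefficients vanish, and f(x) = -4x² - x + 1.
Then f(0) = 1.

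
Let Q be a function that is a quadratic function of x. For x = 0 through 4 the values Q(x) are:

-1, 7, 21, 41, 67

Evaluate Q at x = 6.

First differences: 8, 14, 20, 26. Second differences: 6, 6, 6.
Level-2 differences are constant, so Q has degree 2.
Fitting a degree-2 polynomial gives Q(x) = 3x² + 5x - 1.
Then Q(6) = 137.

137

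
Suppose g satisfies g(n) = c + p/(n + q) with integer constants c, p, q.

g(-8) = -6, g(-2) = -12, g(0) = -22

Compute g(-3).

(g(n) − c)(n + q) = p for each data point; the three points give a linear system in c and q, then p follows.
Solving: c = -2, q = -2, p = 40, so g(n) = -2 + 40/(n − 2).
Then g(-3) = -2 + 40/(-5) = -10.

-10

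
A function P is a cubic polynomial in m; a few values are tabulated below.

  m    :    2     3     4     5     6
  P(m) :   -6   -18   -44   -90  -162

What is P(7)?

First differences: -12, -26, -46, -72. Second differences: -14, -20, -26. Third differences: -6, -6.
Level-3 differences are constant, so P has degree 3.
Fitting a degree-3 polynomial gives P(m) = -m³ + 2m² - 3m.
Then P(7) = -266.

-266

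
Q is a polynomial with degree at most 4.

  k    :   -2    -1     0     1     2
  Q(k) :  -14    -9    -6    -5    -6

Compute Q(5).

First differences: 5, 3, 1, -1. Second differences: -2, -2, -2.
Level-2 differences are constant, so Q has degree 2.
Fitting a degree-2 polynomial gives Q(k) = -k² + 2k - 6.
Then Q(5) = -21.

-21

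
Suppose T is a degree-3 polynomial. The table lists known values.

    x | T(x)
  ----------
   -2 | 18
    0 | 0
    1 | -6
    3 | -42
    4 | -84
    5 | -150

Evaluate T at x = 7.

Write T(x) = ax³ + bx² + cx + d; the 6 given values yield a linear system in the 4 coefficients.
Solving, T(x) = -x³ - 5x.
Then T(7) = -378.

-378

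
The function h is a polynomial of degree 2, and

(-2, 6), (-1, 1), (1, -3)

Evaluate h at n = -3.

13

Write h(n) = an² + bn + c; the 3 given values yield a linear system in the 3 coefficients.
Solving, h(n) = n² - 2n - 2.
Then h(-3) = 13.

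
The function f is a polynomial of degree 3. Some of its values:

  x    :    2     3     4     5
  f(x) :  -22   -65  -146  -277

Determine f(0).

-2

Write f(x) = ax³ + bx² + cx + d; the 4 given values yield a linear system in the 4 coefficients.
Solving, f(x) = -2x³ - x² - 2.
Then f(0) = -2.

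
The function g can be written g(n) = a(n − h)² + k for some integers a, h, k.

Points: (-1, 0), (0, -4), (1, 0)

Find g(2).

First differences -4, 4; second difference 8 = 2a, so a = 4.
Expanding, the n-coefficient is −2ah = -8h; matching it to the data gives h = 0, and then k = -4.
So g(n) = 4(n + 0)² − 4.
g(2) = 4·2² − 4 = 12.

12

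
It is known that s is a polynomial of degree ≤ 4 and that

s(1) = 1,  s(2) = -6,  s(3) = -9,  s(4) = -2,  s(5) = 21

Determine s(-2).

-14

First differences: -7, -3, 7, 23. Second differences: 4, 10, 16. Third differences: 6, 6.
Level-3 differences are constant, so s has degree 3.
Fitting a degree-3 polynomial gives s(t) = t³ - 4t² - 2t + 6.
Then s(-2) = -14.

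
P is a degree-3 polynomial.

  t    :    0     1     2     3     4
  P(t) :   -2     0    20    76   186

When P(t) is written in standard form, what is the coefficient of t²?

Write P(t) = at³ + bt² + ct + d; the 5 given values yield a linear system in the 4 coefficients.
Solving, P(t) = 3t³ - t - 2.
The coefficient of t² is 0.

0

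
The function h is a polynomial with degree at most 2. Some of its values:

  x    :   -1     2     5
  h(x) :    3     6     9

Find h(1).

Write h(x) = ax² + bx + c; the 3 given values yield a linear system in the 3 coefficients.
Solving, the leading coefficient vanishes, and h(x) = x + 4.
Then h(1) = 5.

5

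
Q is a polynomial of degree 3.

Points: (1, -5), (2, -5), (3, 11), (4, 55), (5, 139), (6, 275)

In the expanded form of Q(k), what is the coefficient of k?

-2

Write Q(k) = ak³ + bk² + ck + d; the 6 given values yield a linear system in the 4 coefficients.
Solving, Q(k) = 2k³ - 4k² - 2k - 1.
The coefficient of k is -2.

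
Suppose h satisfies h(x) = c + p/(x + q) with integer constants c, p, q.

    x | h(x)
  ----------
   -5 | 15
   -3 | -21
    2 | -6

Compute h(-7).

3

(h(x) − c)(x + q) = p for each data point; the three points give a linear system in c and q, then p follows.
Solving: c = -3, q = 4, p = -18, so h(x) = -3 − 18/(x + 4).
Then h(-7) = -3 − 18/(-3) = 3.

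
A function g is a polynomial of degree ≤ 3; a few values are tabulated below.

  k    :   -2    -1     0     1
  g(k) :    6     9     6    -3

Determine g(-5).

-39

First differences: 3, -3, -9. Second differences: -6, -6.
Level-2 differences are constant, so g has degree 2.
Fitting a degree-2 polynomial gives g(k) = -3k² - 6k + 6.
Then g(-5) = -39.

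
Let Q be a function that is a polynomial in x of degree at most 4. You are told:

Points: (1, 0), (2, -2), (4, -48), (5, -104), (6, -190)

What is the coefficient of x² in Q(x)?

0

Write Q(x) = ax^4 + bx³ + cx² + dx + e; the 5 given values yield a linear system in the 5 coefficients.
Solving, the leading coefficient vanishes, and Q(x) = -x³ + 5x - 4.
The coefficient of x² is 0.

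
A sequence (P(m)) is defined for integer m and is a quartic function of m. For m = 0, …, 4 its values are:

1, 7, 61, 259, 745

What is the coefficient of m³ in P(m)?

4

Write P(m) = am^4 + bm³ + cm² + dm + e; the 5 given values yield a linear system in the 5 coefficients.
Solving, P(m) = 2m^4 + 4m³ - 2m² + 2m + 1.
The coefficient of m³ is 4.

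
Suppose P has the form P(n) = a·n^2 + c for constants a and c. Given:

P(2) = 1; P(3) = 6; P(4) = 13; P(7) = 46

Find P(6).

From P(2) = 1 and P(3) = 6: 4a + c = 1 and 9a + c = 6.
Subtracting: 5a = 5, so a = 1; then c = 1 − 1·4 = -3.
So P(n) = 1n² − 3, and P(6) = 33.

33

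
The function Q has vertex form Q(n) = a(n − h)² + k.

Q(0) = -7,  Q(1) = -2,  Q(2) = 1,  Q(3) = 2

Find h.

First differences 5, 3, 1; second difference -2 = 2a, so a = -1.
Expanding, the n-coefficient is −2ah = 2h; matching it to the data gives h = 3, and then k = 2.
So Q(n) = -1(n − 3)² + 2.
Hence h = 3.

3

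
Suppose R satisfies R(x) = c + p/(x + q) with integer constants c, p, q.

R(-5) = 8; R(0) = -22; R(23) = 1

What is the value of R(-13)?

4

(R(x) − c)(x + q) = p for each data point; the three points give a linear system in c and q, then p follows.
Solving: c = 2, q = 1, p = -24, so R(x) = 2 − 24/(x + 1).
Then R(-13) = 2 − 24/(-12) = 4.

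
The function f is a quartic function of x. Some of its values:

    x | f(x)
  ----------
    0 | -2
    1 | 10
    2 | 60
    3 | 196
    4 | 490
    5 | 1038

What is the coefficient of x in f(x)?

3

Write f(x) = ax^4 + bx³ + cx² + dx + e; the 6 given values yield a linear system in the 5 coefficients.
Solving, f(x) = x^4 + 2x³ + 6x² + 3x - 2.
The coefficient of x is 3.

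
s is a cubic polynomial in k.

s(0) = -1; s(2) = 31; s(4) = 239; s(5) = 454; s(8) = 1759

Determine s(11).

4432

Write s(k) = ak³ + bk² + ck + d; the 5 given values yield a linear system in the 4 coefficients.
Solving, s(k) = 3k³ + 4k² - 4k - 1.
Then s(11) = 4432.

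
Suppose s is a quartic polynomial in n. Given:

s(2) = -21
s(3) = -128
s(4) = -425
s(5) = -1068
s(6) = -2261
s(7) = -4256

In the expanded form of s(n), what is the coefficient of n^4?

-2

Write s(n) = an^4 + bn³ + cn² + dn + e; the 6 given values yield a linear system in the 5 coefficients.
Solving, s(n) = -2n^4 + 2n³ - 3n² + 7.
The coefficient of n^4 is -2.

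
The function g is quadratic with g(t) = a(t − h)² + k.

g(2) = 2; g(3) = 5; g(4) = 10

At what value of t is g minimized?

1

First differences 3, 5; second difference 2 = 2a, so a = 1.
Expanding, the t-coefficient is −2ah = -2h; matching it to the data gives h = 1, and then k = 1.
So g(t) = 1(t − 1)² + 1.
Hence h = 1.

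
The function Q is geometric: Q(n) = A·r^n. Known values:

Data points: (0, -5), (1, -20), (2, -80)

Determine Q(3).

-320

Consecutive ratio: -20/(-5) = 4, and -80/(-20) = 4, so r = 4.
Then A·4^0 = -5 gives A = -5, and Q(n) = -5·4^n.
Q(3) = -5·4^3 = -320.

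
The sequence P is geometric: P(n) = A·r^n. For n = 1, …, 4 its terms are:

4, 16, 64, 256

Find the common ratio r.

Consecutive ratio: 16/4 = 4, and 64/16 = 4, so r = 4.
Then A·4^1 = 4 gives A = 1, and P(n) = 1·4^n.

4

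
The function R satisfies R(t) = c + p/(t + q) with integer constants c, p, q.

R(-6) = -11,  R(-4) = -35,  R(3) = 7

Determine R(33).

2

(R(t) − c)(t + q) = p for each data point; the three points give a linear system in c and q, then p follows.
Solving: c = 1, q = 3, p = 36, so R(t) = 1 + 36/(t + 3).
Then R(33) = 1 + 36/36 = 2.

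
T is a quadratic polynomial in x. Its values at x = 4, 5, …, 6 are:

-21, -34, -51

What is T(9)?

Write T(x) = ax² + bx + c; the 3 given values yield a linear system in the 3 coefficients.
Solving, T(x) = -2x² + 5x - 9.
Then T(9) = -126.

-126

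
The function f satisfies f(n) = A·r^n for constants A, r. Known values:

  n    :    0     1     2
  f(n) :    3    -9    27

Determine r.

Consecutive ratio: -9/3 = -3, and 27/(-9) = -3, so r = -3.
Then A·(-3)^0 = 3 gives A = 3, and f(n) = 3·(-3)^n.

-3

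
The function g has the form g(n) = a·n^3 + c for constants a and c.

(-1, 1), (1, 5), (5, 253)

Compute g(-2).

From g(-1) = 1 and g(1) = 5: -1a + c = 1 and 1a + c = 5.
Subtracting: 2a = 4, so a = 2; then c = 1 − 2·(-1) = 3.
So g(n) = 2n³ + 3, and g(-2) = -13.

-13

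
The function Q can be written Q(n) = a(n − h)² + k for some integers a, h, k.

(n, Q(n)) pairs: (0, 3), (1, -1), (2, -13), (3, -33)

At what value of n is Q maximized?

0

First differences -4, -12, -20; second difference -8 = 2a, so a = -4.
Expanding, the n-coefficient is −2ah = 8h; matching it to the data gives h = 0, and then k = 3.
So Q(n) = -4(n + 0)² + 3.
Hence h = 0.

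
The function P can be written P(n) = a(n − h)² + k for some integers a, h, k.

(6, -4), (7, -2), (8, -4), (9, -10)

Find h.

7

First differences 2, -2, -6; second difference -4 = 2a, so a = -2.
Expanding, the n-coefficient is −2ah = 4h; matching it to the data gives h = 7, and then k = -2.
So P(n) = -2(n − 7)² − 2.
Hence h = 7.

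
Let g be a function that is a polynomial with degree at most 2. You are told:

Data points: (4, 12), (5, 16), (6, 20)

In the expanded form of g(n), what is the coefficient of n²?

First differences: 4, 4.
Level-1 differences are constant, so g has degree 1.
Fitting a degree-1 polynomial gives g(n) = 4n - 4.
The coefficient of n² is 0.

0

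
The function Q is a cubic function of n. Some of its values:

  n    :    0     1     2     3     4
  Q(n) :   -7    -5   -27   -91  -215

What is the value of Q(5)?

First differences: 2, -22, -64, -124. Second differences: -24, -42, -60. Third differences: -18, -18.
Level-3 differences are constant, so Q has degree 3.
Fitting a degree-3 polynomial gives Q(n) = -3n³ - 3n² + 8n - 7.
Then Q(5) = -417.

-417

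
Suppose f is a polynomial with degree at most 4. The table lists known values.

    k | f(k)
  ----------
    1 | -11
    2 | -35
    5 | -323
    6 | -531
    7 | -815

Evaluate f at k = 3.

-87

Write f(k) = ak^4 + bk³ + ck² + dk + e; the 5 given values yield a linear system in the 5 coefficients.
Solving, the leading coefficient vanishes, and f(k) = -2k³ - 2k² - 4k - 3.
Then f(3) = -87.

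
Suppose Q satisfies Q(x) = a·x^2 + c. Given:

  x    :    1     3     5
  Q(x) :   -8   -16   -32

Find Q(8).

-71

From Q(1) = -8 and Q(3) = -16: 1a + c = -8 and 9a + c = -16.
Subtracting: 8a = -8, so a = -1; then c = -8 − (-1)·1 = -7.
So Q(x) = -1x² − 7, and Q(8) = -71.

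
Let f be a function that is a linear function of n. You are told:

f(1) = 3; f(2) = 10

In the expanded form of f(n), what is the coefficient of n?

7

Write f(n) = an + b; the 2 given values yield a linear system in the 2 coefficients.
Solving, f(n) = 7n - 4.
The coefficient of n is 7.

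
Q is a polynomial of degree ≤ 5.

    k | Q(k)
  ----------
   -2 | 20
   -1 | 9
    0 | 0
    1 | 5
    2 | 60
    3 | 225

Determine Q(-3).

45

Write Q(k) = ak^5 + bk^4 + ck³ + dk² + ek + p; the 6 given values yield a linear system in the 6 coefficients.
Solving, the leading coefficient vanishes, and Q(k) = k^4 + 4k³ + 6k² - 6k.
Then Q(-3) = 45.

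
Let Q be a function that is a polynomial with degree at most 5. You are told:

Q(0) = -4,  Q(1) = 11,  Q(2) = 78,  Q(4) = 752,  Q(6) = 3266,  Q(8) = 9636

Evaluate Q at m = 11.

32721

Write Q(m) = am^5 + bm^4 + cm³ + dm² + em + p; the 6 given values yield a linear system in the 6 coefficients.
Solving, the leading coefficient vanishes, and Q(m) = 2m^4 + 2m³ + 6m² + 5m - 4.
Then Q(11) = 32721.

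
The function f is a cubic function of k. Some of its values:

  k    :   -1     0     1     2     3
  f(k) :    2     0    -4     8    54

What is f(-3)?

Write f(k) = ak³ + bk² + ck + d; the 5 given values yield a linear system in the 4 coefficients.
Solving, f(k) = 3k³ - k² - 6k.
Then f(-3) = -72.

-72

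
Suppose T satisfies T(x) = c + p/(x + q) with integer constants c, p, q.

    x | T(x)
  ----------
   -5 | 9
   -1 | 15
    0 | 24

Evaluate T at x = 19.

5

(T(x) − c)(x + q) = p for each data point; the three points give a linear system in c and q, then p follows.
Solving: c = 6, q = -1, p = -18, so T(x) = 6 − 18/(x − 1).
Then T(19) = 6 − 18/18 = 5.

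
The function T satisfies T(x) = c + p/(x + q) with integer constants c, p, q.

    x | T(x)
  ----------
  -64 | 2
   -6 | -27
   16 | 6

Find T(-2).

(T(x) − c)(x + q) = p for each data point; the three points give a linear system in c and q, then p follows.
Solving: c = 3, q = 4, p = 60, so T(x) = 3 + 60/(x + 4).
Then T(-2) = 3 + 60/2 = 33.

33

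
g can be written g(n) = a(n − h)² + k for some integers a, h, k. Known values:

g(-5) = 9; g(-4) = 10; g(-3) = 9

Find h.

First differences 1, -1; second difference -2 = 2a, so a = -1.
Expanding, the n-coefficient is −2ah = 2h; matching it to the data gives h = -4, and then k = 10.
So g(n) = -1(n + 4)² + 10.
Hence h = -4.

-4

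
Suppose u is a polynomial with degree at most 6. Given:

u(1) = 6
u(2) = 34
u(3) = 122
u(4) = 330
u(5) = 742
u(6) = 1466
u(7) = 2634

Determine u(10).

10482

First differences: 28, 88, 208, 412, 724, 1168. Second differences: 60, 120, 204, 312, 444. Third differences: 60, 84, 108, 132. Fourth differences: 24, 24, 24.
Level-4 differences are constant, so u has degree 4.
Fitting a degree-4 polynomial gives u(t) = t^4 + 5t² - 2t + 2.
Then u(10) = 10482.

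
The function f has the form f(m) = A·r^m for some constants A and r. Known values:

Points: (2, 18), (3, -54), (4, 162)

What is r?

Consecutive ratio: -54/18 = -3, and 162/(-54) = -3, so r = -3.
Then A·(-3)^2 = 18 gives A = 2, and f(m) = 2·(-3)^m.

-3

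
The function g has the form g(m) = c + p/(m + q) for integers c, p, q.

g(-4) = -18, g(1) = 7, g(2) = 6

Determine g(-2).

(g(m) − c)(m + q) = p for each data point; the three points give a linear system in c and q, then p follows.
Solving: c = 2, q = 3, p = 20, so g(m) = 2 + 20/(m + 3).
Then g(-2) = 2 + 20/1 = 22.

22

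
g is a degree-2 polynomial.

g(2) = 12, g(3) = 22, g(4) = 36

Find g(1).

6

Write g(x) = ax² + bx + c; the 3 given values yield a linear system in the 3 coefficients.
Solving, g(x) = 2x² + 4.
Then g(1) = 6.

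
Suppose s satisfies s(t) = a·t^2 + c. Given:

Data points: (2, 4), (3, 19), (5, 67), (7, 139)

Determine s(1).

From s(2) = 4 and s(3) = 19: 4a + c = 4 and 9a + c = 19.
Subtracting: 5a = 15, so a = 3; then c = 4 − 3·4 = -8.
So s(t) = 3t² − 8, and s(1) = -5.

-5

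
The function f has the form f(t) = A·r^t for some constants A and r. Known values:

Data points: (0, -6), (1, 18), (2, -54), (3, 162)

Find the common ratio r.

Consecutive ratio: 18/(-6) = -3, and -54/18 = -3, so r = -3.
Then A·(-3)^0 = -6 gives A = -6, and f(t) = -6·(-3)^t.

-3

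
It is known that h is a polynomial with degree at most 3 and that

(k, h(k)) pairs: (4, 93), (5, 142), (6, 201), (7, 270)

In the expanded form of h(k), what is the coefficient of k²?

First differences: 49, 59, 69. Second differences: 10, 10.
Level-2 differences are constant, so h has degree 2.
Fitting a degree-2 polynomial gives h(k) = 5k² + 4k - 3.
The coefficient of k² is 5.

5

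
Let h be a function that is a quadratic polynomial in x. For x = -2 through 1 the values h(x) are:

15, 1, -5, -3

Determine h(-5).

First differences: -14, -6, 2. Second differences: 8, 8.
Level-2 differences are constant, so h has degree 2.
Fitting a degree-2 polynomial gives h(x) = 4x² - 2x - 5.
Then h(-5) = 105.

105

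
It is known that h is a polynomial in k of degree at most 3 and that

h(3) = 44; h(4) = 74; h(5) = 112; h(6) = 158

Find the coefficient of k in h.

2

First differences: 30, 38, 46. Second differences: 8, 8.
Level-2 differences are constant, so h has degree 2.
Fitting a degree-2 polynomial gives h(k) = 4k² + 2k + 2.
The coefficient of k is 2.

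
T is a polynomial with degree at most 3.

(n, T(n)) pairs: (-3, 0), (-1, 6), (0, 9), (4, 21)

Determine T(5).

Write T(n) = an³ + bn² + cn + d; the 4 given values yield a linear system in the 4 coefficients.
Solving, the top 2 coefficients vanish, and T(n) = 3n + 9.
Then T(5) = 24.

24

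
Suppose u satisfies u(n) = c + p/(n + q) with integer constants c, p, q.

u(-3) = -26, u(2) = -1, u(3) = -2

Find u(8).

(u(n) − c)(n + q) = p for each data point; the three points give a linear system in c and q, then p follows.
Solving: c = -6, q = 2, p = 20, so u(n) = -6 + 20/(n + 2).
Then u(8) = -6 + 20/10 = -4.

-4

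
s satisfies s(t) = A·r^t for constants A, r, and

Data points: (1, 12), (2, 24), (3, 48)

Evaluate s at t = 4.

96

Consecutive ratio: 24/12 = 2, and 48/24 = 2, so r = 2.
Then A·2^1 = 12 gives A = 6, and s(t) = 6·2^t.
s(4) = 6·2^4 = 96.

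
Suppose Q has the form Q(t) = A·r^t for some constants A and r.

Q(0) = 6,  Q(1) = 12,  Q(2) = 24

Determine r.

Consecutive ratio: 12/6 = 2, and 24/12 = 2, so r = 2.
Then A·2^0 = 6 gives A = 6, and Q(t) = 6·2^t.

2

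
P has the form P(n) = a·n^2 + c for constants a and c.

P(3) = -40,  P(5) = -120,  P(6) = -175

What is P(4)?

-75

From P(3) = -40 and P(5) = -120: 9a + c = -40 and 25a + c = -120.
Subtracting: 16a = -80, so a = -5; then c = -40 − (-5)·9 = 5.
So P(n) = -5n² + 5, and P(4) = -75.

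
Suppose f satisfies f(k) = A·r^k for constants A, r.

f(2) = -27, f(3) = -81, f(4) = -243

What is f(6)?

Consecutive ratio: -81/(-27) = 3, and -243/(-81) = 3, so r = 3.
Then A·3^2 = -27 gives A = -3, and f(k) = -3·3^k.
f(6) = -3·3^6 = -2187.

-2187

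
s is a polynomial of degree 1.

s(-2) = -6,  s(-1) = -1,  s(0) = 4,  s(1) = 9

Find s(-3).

Write s(k) = ak + b; the 4 given values yield a linear system in the 2 coefficients.
Solving, s(k) = 5k + 4.
Then s(-3) = -11.

-11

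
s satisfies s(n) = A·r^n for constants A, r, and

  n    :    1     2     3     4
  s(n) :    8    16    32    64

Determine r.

Consecutive ratio: 16/8 = 2, and 32/16 = 2, so r = 2.
Then A·2^1 = 8 gives A = 4, and s(n) = 4·2^n.

2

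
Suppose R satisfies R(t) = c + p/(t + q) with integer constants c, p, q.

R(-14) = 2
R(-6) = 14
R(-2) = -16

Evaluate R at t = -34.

(R(t) − c)(t + q) = p for each data point; the three points give a linear system in c and q, then p follows.
Solving: c = -1, q = 4, p = -30, so R(t) = -1 − 30/(t + 4).
Then R(-34) = -1 − 30/(-30) = 0.

0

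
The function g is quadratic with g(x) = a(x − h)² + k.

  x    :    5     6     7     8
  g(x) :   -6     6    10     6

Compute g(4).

-26

First differences 12, 4, -4; second difference -8 = 2a, so a = -4.
Expanding, the x-coefficient is −2ah = 8h; matching it to the data gives h = 7, and then k = 10.
So g(x) = -4(x − 7)² + 10.
g(4) = -4·(-3)² + 10 = -26.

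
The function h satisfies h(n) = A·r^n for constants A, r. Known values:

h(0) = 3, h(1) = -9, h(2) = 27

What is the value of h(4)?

Consecutive ratio: -9/3 = -3, and 27/(-9) = -3, so r = -3.
Then A·(-3)^0 = 3 gives A = 3, and h(n) = 3·(-3)^n.
h(4) = 3·(-3)^4 = 243.

243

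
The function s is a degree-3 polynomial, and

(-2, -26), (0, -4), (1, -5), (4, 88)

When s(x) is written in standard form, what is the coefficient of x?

Write s(x) = ax³ + bx² + cx + d; the 4 given values yield a linear system in the 4 coefficients.
Solving, s(x) = 2x³ - 2x² - x - 4.
The coefficient of x is -1.

-1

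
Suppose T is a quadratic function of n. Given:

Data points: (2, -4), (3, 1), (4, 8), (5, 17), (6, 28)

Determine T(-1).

-7

First differences: 5, 7, 9, 11. Second differences: 2, 2, 2.
Level-2 differences are constant, so T has degree 2.
Fitting a degree-2 polynomial gives T(n) = n² - 8.
Then T(-1) = -7.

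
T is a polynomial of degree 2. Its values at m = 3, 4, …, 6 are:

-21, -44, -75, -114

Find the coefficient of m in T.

5

First differences: -23, -31, -39. Second differences: -8, -8.
Level-2 differences are constant, so T has degree 2.
Fitting a degree-2 polynomial gives T(m) = -4m² + 5m.
The coefficient of m is 5.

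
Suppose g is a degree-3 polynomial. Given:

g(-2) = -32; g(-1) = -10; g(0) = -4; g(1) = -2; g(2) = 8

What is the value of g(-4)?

First differences: 22, 6, 2, 10. Second differences: -16, -4, 8. Third differences: 12, 12.
Level-3 differences are constant, so g has degree 3.
Fitting a degree-3 polynomial gives g(x) = 2x³ - 2x² + 2x - 4.
Then g(-4) = -172.

-172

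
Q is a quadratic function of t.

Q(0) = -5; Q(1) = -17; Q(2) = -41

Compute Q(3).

-77

Write Q(t) = at² + bt + c; the 3 given values yield a linear system in the 3 coefficients.
Solving, Q(t) = -6t² - 6t - 5.
Then Q(3) = -77.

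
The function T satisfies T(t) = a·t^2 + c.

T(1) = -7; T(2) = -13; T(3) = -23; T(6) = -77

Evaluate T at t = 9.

-167

From T(1) = -7 and T(2) = -13: 1a + c = -7 and 4a + c = -13.
Subtracting: 3a = -6, so a = -2; then c = -7 − (-2)·1 = -5.
So T(t) = -2t² − 5, and T(9) = -167.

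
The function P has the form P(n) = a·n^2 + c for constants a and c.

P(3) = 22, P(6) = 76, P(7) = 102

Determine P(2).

12

From P(3) = 22 and P(6) = 76: 9a + c = 22 and 36a + c = 76.
Subtracting: 27a = 54, so a = 2; then c = 22 − 2·9 = 4.
So P(n) = 2n² + 4, and P(2) = 12.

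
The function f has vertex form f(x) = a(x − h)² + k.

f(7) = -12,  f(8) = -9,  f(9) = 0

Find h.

First differences 3, 9; second difference 6 = 2a, so a = 3.
Expanding, the x-coefficient is −2ah = -6h; matching it to the data gives h = 7, and then k = -12.
So f(x) = 3(x − 7)² − 12.
Hence h = 7.

7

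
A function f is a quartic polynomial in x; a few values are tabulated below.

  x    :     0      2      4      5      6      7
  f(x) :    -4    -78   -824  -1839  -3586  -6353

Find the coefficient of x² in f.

Write f(x) = ax^4 + bx³ + cx² + dx + e; the 6 given values yield a linear system in the 5 coefficients.
Solving, f(x) = -2x^4 - 4x³ - 4x² + 3x - 4.
The coefficient of x² is -4.

-4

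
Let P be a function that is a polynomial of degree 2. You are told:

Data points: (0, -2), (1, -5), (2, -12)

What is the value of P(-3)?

-17

Write P(n) = an² + bn + c; the 3 given values yield a linear system in the 3 coefficients.
Solving, P(n) = -2n² - n - 2.
Then P(-3) = -17.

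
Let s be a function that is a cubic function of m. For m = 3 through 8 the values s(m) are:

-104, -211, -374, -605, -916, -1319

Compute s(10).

-2449

First differences: -107, -163, -231, -311, -403. Second differences: -56, -68, -80, -92. Third differences: -12, -12, -12.
Level-3 differences are constant, so s has degree 3.
Fitting a degree-3 polynomial gives s(m) = -2m³ - 4m² - 5m + 1.
Then s(10) = -2449.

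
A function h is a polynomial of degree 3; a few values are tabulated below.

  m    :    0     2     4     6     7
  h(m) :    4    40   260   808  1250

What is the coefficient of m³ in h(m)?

Write h(m) = am³ + bm² + cm + d; the 5 given values yield a linear system in the 4 coefficients.
Solving, h(m) = 3m³ + 5m² - 4m + 4.
The coefficient of m³ is 3.

3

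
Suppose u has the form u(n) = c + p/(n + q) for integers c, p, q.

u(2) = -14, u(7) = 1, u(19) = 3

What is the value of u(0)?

(u(n) − c)(n + q) = p for each data point; the three points give a linear system in c and q, then p follows.
Solving: c = 4, q = -1, p = -18, so u(n) = 4 − 18/(n − 1).
Then u(0) = 4 − 18/(-1) = 22.

22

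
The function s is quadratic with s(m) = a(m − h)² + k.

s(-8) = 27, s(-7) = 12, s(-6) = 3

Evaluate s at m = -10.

75

First differences -15, -9; second difference 6 = 2a, so a = 3.
Expanding, the m-coefficient is −2ah = -6h; matching it to the data gives h = -5, and then k = 0.
So s(m) = 3(m + 5)² + 0.
s(-10) = 3·(-5)² + 0 = 75.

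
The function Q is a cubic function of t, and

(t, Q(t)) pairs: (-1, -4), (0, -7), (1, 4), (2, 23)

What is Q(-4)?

Write Q(t) = at³ + bt² + ct + d; the 4 given values yield a linear system in the 4 coefficients.
Solving, Q(t) = -t³ + 7t² + 5t - 7.
Then Q(-4) = 149.

149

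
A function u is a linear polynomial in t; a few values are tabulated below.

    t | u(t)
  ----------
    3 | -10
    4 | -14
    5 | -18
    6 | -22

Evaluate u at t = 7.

Write u(t) = at + b; the 4 given values yield a linear system in the 2 coefficients.
Solving, u(t) = -4t + 2.
Then u(7) = -26.

-26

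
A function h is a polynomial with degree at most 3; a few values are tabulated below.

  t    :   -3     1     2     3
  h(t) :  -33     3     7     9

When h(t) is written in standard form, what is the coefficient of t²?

Write h(t) = at³ + bt² + ct + d; the 4 given values yield a linear system in the 4 coefficients.
Solving, the leading coefficient vanishes, and h(t) = -t² + 7t - 3.
The coefficient of t² is -1.

-1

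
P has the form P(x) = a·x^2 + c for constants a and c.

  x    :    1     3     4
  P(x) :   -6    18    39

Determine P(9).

From P(1) = -6 and P(3) = 18: 1a + c = -6 and 9a + c = 18.
Subtracting: 8a = 24, so a = 3; then c = -6 − 3·1 = -9.
So P(x) = 3x² − 9, and P(9) = 234.

234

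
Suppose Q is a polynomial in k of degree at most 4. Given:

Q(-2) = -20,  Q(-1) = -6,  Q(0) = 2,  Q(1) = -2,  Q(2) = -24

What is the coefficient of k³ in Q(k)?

-1

First differences: 14, 8, -4, -22. Second differences: -6, -12, -18. Third differences: -6, -6.
Level-3 differences are constant, so Q has degree 3.
Fitting a degree-3 polynomial gives Q(k) = -k³ - 6k² + 3k + 2.
The coefficient of k³ is -1.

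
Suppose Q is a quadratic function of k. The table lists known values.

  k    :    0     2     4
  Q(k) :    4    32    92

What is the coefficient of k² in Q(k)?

4

Write Q(k) = ak² + bk + c; the 3 given values yield a linear system in the 3 coefficients.
Solving, Q(k) = 4k² + 6k + 4.
The coefficient of k² is 4.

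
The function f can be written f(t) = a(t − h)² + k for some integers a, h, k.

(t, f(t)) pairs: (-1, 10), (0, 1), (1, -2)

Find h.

1

First differences -9, -3; second difference 6 = 2a, so a = 3.
Expanding, the t-coefficient is −2ah = -6h; matching it to the data gives h = 1, and then k = -2.
So f(t) = 3(t − 1)² − 2.
Hence h = 1.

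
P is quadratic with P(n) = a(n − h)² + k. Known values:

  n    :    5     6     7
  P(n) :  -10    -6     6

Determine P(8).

26

First differences 4, 12; second difference 8 = 2a, so a = 4.
Expanding, the n-coefficient is −2ah = -8h; matching it to the data gives h = 5, and then k = -10.
So P(n) = 4(n − 5)² − 10.
P(8) = 4·3² − 10 = 26.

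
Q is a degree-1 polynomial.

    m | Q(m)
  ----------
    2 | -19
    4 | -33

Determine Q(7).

Write Q(m) = am + b; the 2 given values yield a linear system in the 2 coefficients.
Solving, Q(m) = -7m - 5.
Then Q(7) = -54.

-54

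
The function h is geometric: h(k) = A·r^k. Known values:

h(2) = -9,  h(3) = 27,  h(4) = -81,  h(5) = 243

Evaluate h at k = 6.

Consecutive ratio: 27/(-9) = -3, and -81/27 = -3, so r = -3.
Then A·(-3)^2 = -9 gives A = -1, and h(k) = -1·(-3)^k.
h(6) = -1·(-3)^6 = -729.

-729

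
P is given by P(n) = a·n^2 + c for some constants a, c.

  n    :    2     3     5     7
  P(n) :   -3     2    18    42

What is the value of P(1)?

-6

From P(2) = -3 and P(3) = 2: 4a + c = -3 and 9a + c = 2.
Subtracting: 5a = 5, so a = 1; then c = -3 − 1·4 = -7.
So P(n) = 1n² − 7, and P(1) = -6.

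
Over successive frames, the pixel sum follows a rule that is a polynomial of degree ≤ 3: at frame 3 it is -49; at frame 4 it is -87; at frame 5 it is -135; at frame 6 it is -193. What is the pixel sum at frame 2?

-21

Write the value at m as s(m).
First differences: -38, -48, -58. Second differences: -10, -10.
Level-2 differences are constant, so s has degree 2.
Fitting a degree-2 polynomial gives s(m) = -5m² - 3m + 5.
Then s(2) = -21.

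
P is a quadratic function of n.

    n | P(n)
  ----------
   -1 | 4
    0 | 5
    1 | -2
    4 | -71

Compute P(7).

-212

Write P(n) = an² + bn + c; the 4 given values yield a linear system in the 3 coefficients.
Solving, P(n) = -4n² - 3n + 5.
Then P(7) = -212.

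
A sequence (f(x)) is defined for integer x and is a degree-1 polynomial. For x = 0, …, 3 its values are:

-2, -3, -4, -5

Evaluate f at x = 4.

First differences: -1, -1, -1.
Level-1 differences are constant, so f has degree 1.
Fitting a degree-1 polynomial gives f(x) = -x - 2.
Then f(4) = -6.

-6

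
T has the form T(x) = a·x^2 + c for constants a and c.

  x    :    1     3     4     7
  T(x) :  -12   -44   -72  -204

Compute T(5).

-108

From T(1) = -12 and T(3) = -44: 1a + c = -12 and 9a + c = -44.
Subtracting: 8a = -32, so a = -4; then c = -12 − (-4)·1 = -8.
So T(x) = -4x² − 8, and T(5) = -108.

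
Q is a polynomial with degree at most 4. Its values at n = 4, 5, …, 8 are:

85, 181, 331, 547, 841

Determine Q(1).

First differences: 96, 150, 216, 294. Second differences: 54, 66, 78. Third differences: 12, 12.
Level-3 differences are constant, so Q has degree 3.
Fitting a degree-3 polynomial gives Q(n) = 2n³ - 3n² + n + 1.
Then Q(1) = 1.

1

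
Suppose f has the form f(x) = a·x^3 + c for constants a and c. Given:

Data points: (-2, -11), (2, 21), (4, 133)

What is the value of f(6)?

From f(-2) = -11 and f(2) = 21: -8a + c = -11 and 8a + c = 21.
Subtracting: 16a = 32, so a = 2; then c = -11 − 2·(-8) = 5.
So f(x) = 2x³ + 5, and f(6) = 437.

437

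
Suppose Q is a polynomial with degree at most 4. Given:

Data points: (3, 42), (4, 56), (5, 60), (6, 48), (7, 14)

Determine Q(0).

First differences: 14, 4, -12, -34. Second differences: -10, -16, -22. Third differences: -6, -6.
Level-3 differences are constant, so Q has degree 3.
Fitting a degree-3 polynomial gives Q(k) = -k³ + 7k² + 2k.
Then Q(0) = 0.

0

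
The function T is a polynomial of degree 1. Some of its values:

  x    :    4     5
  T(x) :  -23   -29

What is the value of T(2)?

Write T(x) = ax + b; the 2 given values yield a linear system in the 2 coefficients.
Solving, T(x) = -6x + 1.
Then T(2) = -11.

-11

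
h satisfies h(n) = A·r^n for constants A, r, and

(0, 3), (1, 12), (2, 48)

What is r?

Consecutive ratio: 12/3 = 4, and 48/12 = 4, so r = 4.
Then A·4^0 = 3 gives A = 3, and h(n) = 3·4^n.

4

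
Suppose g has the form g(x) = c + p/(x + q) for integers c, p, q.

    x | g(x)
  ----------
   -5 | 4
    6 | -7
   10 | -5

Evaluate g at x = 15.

(g(x) − c)(x + q) = p for each data point; the three points give a linear system in c and q, then p follows.
Solving: c = -2, q = 0, p = -30, so g(x) = -2 − 30/(x + 0).
Then g(15) = -2 − 30/15 = -4.

-4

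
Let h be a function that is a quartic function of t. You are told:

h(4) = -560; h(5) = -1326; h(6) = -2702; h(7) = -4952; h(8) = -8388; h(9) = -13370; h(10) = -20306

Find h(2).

-42

First differences: -766, -1376, -2250, -3436, -4982, -6936. Second differences: -610, -874, -1186, -1546, -1954. Third differences: -264, -312, -360, -408. Fourth differences: -48, -48, -48.
Level-4 differences are constant, so h has degree 4.
Fitting a degree-4 polynomial gives h(t) = -2t^4 - 3t² - t + 4.
Then h(2) = -42.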